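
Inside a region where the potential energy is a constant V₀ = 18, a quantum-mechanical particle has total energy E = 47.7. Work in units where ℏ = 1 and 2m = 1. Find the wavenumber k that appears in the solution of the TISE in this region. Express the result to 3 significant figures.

k = 5.45

With E > V₀ the solution is oscillatory, ψ ∝ e^{±ikx} with k = √(2m(E − V₀))/ℏ.
k = √(2 × 0.5 × 29.7) = 5.450.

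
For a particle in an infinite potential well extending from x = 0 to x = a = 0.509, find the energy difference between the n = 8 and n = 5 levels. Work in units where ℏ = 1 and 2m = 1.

ΔE = 1490

E_n = n²π²ℏ²/(2ma²), so ΔE = (8² − 5²) π²ℏ²/(2ma²).
ΔE = 39 × π² / (2 × 0.5 × 0.509²) = 1486.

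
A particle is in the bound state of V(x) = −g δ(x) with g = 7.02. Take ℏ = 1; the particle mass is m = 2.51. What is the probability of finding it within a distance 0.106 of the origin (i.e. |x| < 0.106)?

P = 0.976

The normalised bound state is ψ = √κ e^{−κ|x|} with κ = mg/ℏ² = 17.62.
P(|x| < d) = ∫_{−d}^{d} κ e^{−2κ|x|} dx = 1 − e^{−2κd} = 1 − e^{−3.735} = 0.9761.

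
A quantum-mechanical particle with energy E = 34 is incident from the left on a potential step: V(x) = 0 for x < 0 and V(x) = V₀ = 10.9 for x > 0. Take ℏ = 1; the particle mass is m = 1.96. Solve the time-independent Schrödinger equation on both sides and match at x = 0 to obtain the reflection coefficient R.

On each side the TISE gives plane waves with k = √(2m(E − V))/ℏ: k₁ = √(2·1.96·34) = 11.54, k₂ = √(2·1.96·23.1) = 9.516.
Continuity of ψ and ψ′ at the step yields the reflection amplitude r = (k₁ − k₂)/(k₁ + k₂) = 0.09633; thus R = |r|² = 0.009280, T = 0.9907.

R = 0.00928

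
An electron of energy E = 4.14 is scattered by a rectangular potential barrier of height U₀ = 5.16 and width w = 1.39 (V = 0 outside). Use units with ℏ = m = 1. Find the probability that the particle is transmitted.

T = 0.0474

E < U₀: inside the barrier ψ ∝ e^{±κx} with κ = √(2m(U₀ − E))/ℏ = 1.428.
κw = 1.985, sinh(κw) = 3.572.
Matching ψ, ψ′ at both faces gives T = [1 + U₀² sinh²(κw) / (4E(U₀ − E))]⁻¹ = 1/21.11 = 0.0474.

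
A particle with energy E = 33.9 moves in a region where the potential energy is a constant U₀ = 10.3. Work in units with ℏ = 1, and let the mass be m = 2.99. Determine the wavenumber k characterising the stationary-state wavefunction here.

With E > U₀ the solution is oscillatory, ψ ∝ e^{±ikx} with k = √(2m(E − U₀))/ℏ.
k = √(2 × 2.99 × 23.6) = 11.88.

k = 11.9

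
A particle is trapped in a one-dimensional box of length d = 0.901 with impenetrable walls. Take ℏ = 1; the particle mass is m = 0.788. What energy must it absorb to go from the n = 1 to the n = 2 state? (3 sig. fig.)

E_n = n²π²ℏ²/(2md²), so ΔE = (2² − 1²) π²ℏ²/(2md²).
ΔE = 3 × π² / (2 × 0.788 × 0.901²) = 23.14.

ΔE = 23.1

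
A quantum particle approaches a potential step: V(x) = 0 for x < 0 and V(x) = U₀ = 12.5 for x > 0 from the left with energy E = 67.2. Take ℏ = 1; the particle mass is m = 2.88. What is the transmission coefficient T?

The wavenumbers are k₁ = √(2mE)/ℏ = 19.67 on the left and k₂ = √(2m(E − U₀))/ℏ = 17.75 on the right.
Continuity of ψ and ψ′ at the step yields the reflection amplitude r = (k₁ − k₂)/(k₁ + k₂) = 0.05141; thus R = |r|² = 0.002643, T = 0.9974.

T = 0.997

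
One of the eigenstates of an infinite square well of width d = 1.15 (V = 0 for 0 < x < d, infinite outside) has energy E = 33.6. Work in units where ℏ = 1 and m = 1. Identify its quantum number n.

n = 3

For an infinite well E_n = n²π²ℏ²/(2md²), so n = (d/πℏ)√(2mE).
n = (1.15/π) × √(2 × 1 × 33.6) = 3.001 → n = 3.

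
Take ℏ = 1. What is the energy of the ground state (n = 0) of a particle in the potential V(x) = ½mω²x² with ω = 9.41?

E = 4.71

The oscillator eigenvalues are E_n = ℏω(n + ½), so E_0 = 9.41 × 0.5 = 4.705.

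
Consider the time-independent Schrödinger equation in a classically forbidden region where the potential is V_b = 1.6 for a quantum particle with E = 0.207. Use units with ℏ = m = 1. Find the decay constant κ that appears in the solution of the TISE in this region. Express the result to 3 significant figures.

κ = 1.67

Since E < V_b the TISE in this region is ψ'' = κ²ψ with κ = √(2m(V_b − E))/ℏ.
κ = √(2 × 1 × 1.393) = 1.669.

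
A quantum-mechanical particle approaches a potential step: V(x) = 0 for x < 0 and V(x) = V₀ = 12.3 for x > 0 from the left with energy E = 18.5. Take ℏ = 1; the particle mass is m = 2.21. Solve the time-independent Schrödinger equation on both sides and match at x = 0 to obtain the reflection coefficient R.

The wavenumbers are k₁ = √(2mE)/ℏ = 9.043 on the left and k₂ = √(2m(E − V₀))/ℏ = 5.235 on the right.
Continuity of ψ and ψ′ at the step yields the reflection amplitude r = (k₁ − k₂)/(k₁ + k₂) = 0.2667; thus R = |r|² = 0.07113, T = 0.9289.

R = 0.0711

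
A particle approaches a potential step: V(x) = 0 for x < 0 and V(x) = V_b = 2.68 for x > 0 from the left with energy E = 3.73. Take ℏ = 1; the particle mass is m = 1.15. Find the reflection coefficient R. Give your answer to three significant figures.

The wavenumbers are k₁ = √(2mE)/ℏ = 2.929 on the left and k₂ = √(2m(E − V_b))/ℏ = 1.554 on the right.
Continuity of ψ and ψ′ at the step yields the reflection amplitude r = (k₁ − k₂)/(k₁ + k₂) = 0.3067; thus R = |r|² = 0.09407, T = 0.9059.

R = 0.0941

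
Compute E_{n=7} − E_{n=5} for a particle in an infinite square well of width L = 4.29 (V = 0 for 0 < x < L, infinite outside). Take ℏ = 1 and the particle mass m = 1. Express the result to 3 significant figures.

E_n = n²π²ℏ²/(2mL²), so ΔE = (7² − 5²) π²ℏ²/(2mL²).
ΔE = 24 × π² / (2 × 1 × 4.29²) = 6.435.

ΔE = 6.44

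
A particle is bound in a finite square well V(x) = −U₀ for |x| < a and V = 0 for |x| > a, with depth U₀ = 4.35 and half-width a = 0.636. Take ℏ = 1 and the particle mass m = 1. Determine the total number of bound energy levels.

N = 2

Define the well-strength parameter z₀ = (a/ℏ)√(2mU₀) = 0.636 × √(2·1·4.35) = 1.876.
The even/odd transcendental equations gain one root per π/2 in z₀, giving N = 1 + ⌊2z₀/π⌋ = 1 + ⌊1.194⌋ = 2.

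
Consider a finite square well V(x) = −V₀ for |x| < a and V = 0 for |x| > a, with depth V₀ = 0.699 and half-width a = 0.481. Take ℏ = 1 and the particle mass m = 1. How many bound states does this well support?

N = 1

The dimensionless depth is z₀ = a√(2mV₀)/ℏ = 0.481 × √(1.398) = 0.5687.
The even/odd transcendental equations gain one root per π/2 in z₀, giving N = 1 + ⌊2z₀/π⌋ = 1 + ⌊0.3621⌋ = 1.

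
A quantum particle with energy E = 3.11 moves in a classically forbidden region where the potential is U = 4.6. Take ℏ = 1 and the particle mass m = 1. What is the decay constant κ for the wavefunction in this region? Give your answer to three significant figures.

Since E < U the TISE in this region is ψ'' = κ²ψ with κ = √(2m(U − E))/ℏ.
κ = √(2 × 1 × 1.49) = 1.726.

κ = 1.73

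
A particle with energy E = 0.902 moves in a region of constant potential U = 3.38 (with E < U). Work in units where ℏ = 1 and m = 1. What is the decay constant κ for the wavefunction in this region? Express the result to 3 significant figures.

Since E < U the TISE in this region is ψ'' = κ²ψ with κ = √(2m(U − E))/ℏ.
κ = √(2 × 1 × 2.478) = 2.226.

κ = 2.23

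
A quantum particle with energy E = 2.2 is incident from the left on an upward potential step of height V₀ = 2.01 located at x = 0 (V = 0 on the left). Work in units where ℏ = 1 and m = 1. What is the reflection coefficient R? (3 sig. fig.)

R = 0.298

The wavenumbers are k₁ = √(2mE)/ℏ = 2.098 on the left and k₂ = √(2m(E − V₀))/ℏ = 0.6164 on the right.
Matching ψ and ψ′ at x = 0 gives r = (k₁ − k₂)/(k₁ + k₂), so R = r² = 0.2978 and T = 1 − R = 0.7022.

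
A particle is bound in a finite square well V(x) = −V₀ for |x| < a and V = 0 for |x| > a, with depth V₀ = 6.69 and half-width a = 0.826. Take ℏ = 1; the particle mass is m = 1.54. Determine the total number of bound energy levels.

N = 3

Define the well-strength parameter z₀ = (a/ℏ)√(2mV₀) = 0.826 × √(2·1.54·6.69) = 3.749.
The even/odd transcendental equations gain one root per π/2 in z₀, giving N = 1 + ⌊2z₀/π⌋ = 1 + ⌊2.387⌋ = 3.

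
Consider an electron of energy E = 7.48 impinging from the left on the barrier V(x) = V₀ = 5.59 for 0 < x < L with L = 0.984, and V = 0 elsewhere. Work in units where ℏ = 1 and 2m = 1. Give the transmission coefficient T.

T = 0.655

Above the barrier the interior wavenumber is k₂ = √(2m(E − V₀))/ℏ = 1.375, giving phase k₂L = 1.353.
Matching at both interfaces gives T⁻¹ = 1 + V₀² sin²(k₂L) / [4E(E − V₀)] = 1.527, hence T = 0.655.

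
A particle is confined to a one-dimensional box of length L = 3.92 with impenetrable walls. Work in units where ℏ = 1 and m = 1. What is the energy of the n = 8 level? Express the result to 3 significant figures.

E = 20.6

The infinite-well eigenfunctions ψ_n = √(2/L) sin(nπx/L) vanish at both walls, giving E_n = n²π²ℏ²/(2mL²).
E_8 = 8² × π² / (2 × 1 × 3.92²) = 20.55.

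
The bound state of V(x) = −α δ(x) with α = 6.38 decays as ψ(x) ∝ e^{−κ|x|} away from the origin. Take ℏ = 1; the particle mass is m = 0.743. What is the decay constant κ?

Integrate −(ℏ²/2m)ψ'' − αδ(x)ψ = Eψ from −ε to +ε: the ψ'' term gives ψ'(0⁺) − ψ'(0⁻) and the δ term gives −(2mα/ℏ²)ψ(0).
With ψ ∝ e^{−κ|x|} this yields −2κ = −2mα/ℏ², so κ = mα/ℏ² = 4.740.

κ = 4.74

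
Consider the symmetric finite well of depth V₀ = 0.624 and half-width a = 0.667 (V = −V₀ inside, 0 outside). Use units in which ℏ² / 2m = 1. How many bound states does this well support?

N = 1

Define the well-strength parameter z₀ = (a/ℏ)√(2mV₀) = 0.667 × √(2·0.5·0.624) = 0.5269.
The even/odd transcendental equations gain one root per π/2 in z₀, giving N = 1 + ⌊2z₀/π⌋ = 1 + ⌊0.3354⌋ = 1.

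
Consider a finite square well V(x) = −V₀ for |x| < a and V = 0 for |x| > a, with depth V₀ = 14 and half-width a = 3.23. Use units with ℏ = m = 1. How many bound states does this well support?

The dimensionless depth is z₀ = a√(2mV₀)/ℏ = 3.23 × √(28.00) = 17.09.
The even/odd transcendental equations gain one root per π/2 in z₀, giving N = 1 + ⌊2z₀/π⌋ = 1 + ⌊10.88⌋ = 11.

N = 11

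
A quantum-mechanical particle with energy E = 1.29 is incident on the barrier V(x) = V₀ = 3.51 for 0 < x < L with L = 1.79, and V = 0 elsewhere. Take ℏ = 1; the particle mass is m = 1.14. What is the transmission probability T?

E < V₀: inside the barrier ψ ∝ e^{±κx} with κ = √(2m(V₀ − E))/ℏ = 2.250.
κL = 4.027, sinh(κL) = 28.04.
Matching ψ, ψ′ at both faces gives T = [1 + V₀² sinh²(κL) / (4E(V₀ − E))]⁻¹ = 1/846.7 = 0.00118.

T = 0.00118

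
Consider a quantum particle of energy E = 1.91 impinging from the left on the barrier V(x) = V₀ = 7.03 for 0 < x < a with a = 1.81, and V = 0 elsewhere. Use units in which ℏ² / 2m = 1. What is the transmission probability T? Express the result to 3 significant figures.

T = 0.000877

Since E < V₀ the interior solution is evanescent with decay constant κ = √(2m(V₀ − E))/ℏ = 2.263.
κa = 4.096, sinh(κa) = 30.03.
The exact tunnelling result is T⁻¹ = 1 + V₀² sinh²(κa) / [4E(V₀ − E)] = 1140, so T = 0.000877.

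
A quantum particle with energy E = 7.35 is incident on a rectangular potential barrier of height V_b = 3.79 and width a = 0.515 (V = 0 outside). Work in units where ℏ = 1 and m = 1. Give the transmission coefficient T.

T = 0.883

E > V_b: inside the barrier k₂ = √(2m(E − V_b))/ℏ = 2.668, k₂a = 1.374.
Matching at both interfaces gives T⁻¹ = 1 + V_b² sin²(k₂a) / [4E(E − V_b)] = 1.132, hence T = 0.883.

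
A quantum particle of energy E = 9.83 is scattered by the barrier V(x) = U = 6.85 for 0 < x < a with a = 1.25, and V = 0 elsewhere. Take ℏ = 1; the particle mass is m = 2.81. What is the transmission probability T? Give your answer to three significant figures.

T = 0.747

Above the barrier the interior wavenumber is k₂ = √(2m(E − U))/ℏ = 4.092, giving phase k₂a = 5.115.
T = [1 + U² sin²(k₂a) / (4E(E − U))]⁻¹ = 1/1.339 = 0.747.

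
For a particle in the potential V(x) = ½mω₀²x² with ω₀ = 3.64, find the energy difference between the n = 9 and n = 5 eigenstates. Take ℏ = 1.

E_n = ℏω₀(n + ½), so ΔE = (9 − 5) ℏω₀ = 4 × 3.64 = 14.56.

ΔE = 14.6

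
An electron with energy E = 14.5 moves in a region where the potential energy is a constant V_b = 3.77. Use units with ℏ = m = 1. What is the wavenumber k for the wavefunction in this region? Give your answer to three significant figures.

With E > V_b the solution is oscillatory, ψ ∝ e^{±ikx} with k = √(2m(E − V_b))/ℏ.
k = √(2 × 1 × 10.73) = 4.632.

k = 4.63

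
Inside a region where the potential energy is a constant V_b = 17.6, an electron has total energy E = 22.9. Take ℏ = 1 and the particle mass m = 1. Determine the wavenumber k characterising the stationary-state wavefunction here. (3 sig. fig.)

k = 3.26

With E > V_b the solution is oscillatory, ψ ∝ e^{±ikx} with k = √(2m(E − V_b))/ℏ.
k = √(2 × 1 × 5.3) = 3.256.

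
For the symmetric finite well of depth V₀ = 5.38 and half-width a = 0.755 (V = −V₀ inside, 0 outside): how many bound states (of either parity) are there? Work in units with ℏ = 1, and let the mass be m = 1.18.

The dimensionless depth is z₀ = a√(2mV₀)/ℏ = 0.755 × √(12.70) = 2.690.
A new bound state (alternating even/odd) appears each time z₀ passes a multiple of π/2, so N = ⌊2z₀/π⌋ + 1 = ⌊1.713⌋ + 1 = 2.

N = 2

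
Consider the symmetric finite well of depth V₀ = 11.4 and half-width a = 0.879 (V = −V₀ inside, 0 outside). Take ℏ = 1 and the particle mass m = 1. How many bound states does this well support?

Define the well-strength parameter z₀ = (a/ℏ)√(2mV₀) = 0.879 × √(2·1·11.4) = 4.197.
A new bound state (alternating even/odd) appears each time z₀ passes a multiple of π/2, so N = ⌊2z₀/π⌋ + 1 = ⌊2.672⌋ + 1 = 3.

N = 3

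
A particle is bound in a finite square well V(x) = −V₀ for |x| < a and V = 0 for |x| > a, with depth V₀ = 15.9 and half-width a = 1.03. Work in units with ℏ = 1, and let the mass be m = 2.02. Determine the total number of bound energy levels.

N = 6

Define the well-strength parameter z₀ = (a/ℏ)√(2mV₀) = 1.03 × √(2·2.02·15.9) = 8.255.
The even/odd transcendental equations gain one root per π/2 in z₀, giving N = 1 + ⌊2z₀/π⌋ = 1 + ⌊5.255⌋ = 6.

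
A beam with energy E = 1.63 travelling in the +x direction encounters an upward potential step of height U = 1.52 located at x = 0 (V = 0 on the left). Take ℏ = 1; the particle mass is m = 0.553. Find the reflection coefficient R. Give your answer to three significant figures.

R = 0.345

The wavenumbers are k₁ = √(2mE)/ℏ = 1.343 on the left and k₂ = √(2m(E − U))/ℏ = 0.3488 on the right.
Matching ψ and ψ′ at x = 0 gives r = (k₁ − k₂)/(k₁ + k₂), so R = r² = 0.3453 and T = 1 − R = 0.6547.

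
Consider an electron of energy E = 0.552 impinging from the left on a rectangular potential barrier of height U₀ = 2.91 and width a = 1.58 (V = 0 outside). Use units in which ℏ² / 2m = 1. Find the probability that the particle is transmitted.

Since E < U₀ the interior solution is evanescent with decay constant κ = √(2m(U₀ − E))/ℏ = 1.536.
κa = 2.426, sinh(κa) = 5.614.
Matching ψ, ψ′ at both faces gives T = [1 + U₀² sinh²(κa) / (4E(U₀ − E))]⁻¹ = 1/52.26 = 0.0191.

T = 0.0191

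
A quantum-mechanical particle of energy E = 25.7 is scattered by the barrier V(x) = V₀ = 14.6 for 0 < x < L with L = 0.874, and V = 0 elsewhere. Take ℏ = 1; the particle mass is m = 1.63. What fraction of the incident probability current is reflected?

E > V₀: inside the barrier k₂ = √(2m(E − V₀))/ℏ = 6.015, k₂L = 5.258.
T = [1 + V₀² sin²(k₂L) / (4E(E − V₀))]⁻¹ = 1/1.137 = 0.880.
R = 1 − T = 0.120.

R = 0.120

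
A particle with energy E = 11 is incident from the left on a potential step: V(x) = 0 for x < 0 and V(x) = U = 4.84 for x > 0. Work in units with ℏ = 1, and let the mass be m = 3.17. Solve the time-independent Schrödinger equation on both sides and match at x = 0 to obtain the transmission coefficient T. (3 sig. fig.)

T = 0.979

On each side the TISE gives plane waves with k = √(2m(E − V))/ℏ: k₁ = √(2·3.17·11) = 8.351, k₂ = √(2·3.17·6.16) = 6.249.
Continuity of ψ and ψ′ at the step yields the reflection amplitude r = (k₁ − k₂)/(k₁ + k₂) = 0.1439; thus R = |r|² = 0.02072, T = 0.9793.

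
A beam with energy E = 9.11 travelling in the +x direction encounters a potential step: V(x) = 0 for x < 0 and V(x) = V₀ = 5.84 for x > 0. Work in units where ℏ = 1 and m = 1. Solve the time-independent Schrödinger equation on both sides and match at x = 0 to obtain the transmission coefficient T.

The wavenumbers are k₁ = √(2mE)/ℏ = 4.268 on the left and k₂ = √(2m(E − V₀))/ℏ = 2.557 on the right.
Matching ψ and ψ′ at x = 0 gives r = (k₁ − k₂)/(k₁ + k₂), so R = r² = 0.06284 and T = 1 − R = 0.9372.

T = 0.937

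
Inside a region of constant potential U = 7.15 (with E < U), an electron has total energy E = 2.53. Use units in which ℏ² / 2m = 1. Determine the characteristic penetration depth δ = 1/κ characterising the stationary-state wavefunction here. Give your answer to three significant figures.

Since E < U the TISE in this region is ψ'' = κ²ψ with κ = √(2m(U − E))/ℏ.
κ = √(2 × 0.5 × 4.62) = 2.149. The penetration depth is δ = 1/κ = 0.465.

δ = 0.465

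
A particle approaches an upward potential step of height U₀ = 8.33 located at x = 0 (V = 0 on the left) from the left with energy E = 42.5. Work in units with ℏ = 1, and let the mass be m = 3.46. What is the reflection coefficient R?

R = 0.00297

The wavenumbers are k₁ = √(2mE)/ℏ = 17.15 on the left and k₂ = √(2m(E − U₀))/ℏ = 15.38 on the right.
Continuity of ψ and ψ′ at the step yields the reflection amplitude r = (k₁ − k₂)/(k₁ + k₂) = 0.05448; thus R = |r|² = 0.002969, T = 0.9970.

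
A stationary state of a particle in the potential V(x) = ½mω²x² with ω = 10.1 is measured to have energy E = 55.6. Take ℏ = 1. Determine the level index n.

n = 5

Invert E_n = (n + ½)ℏω: n = E/ℏω − ½ = 5.005, so n = 5.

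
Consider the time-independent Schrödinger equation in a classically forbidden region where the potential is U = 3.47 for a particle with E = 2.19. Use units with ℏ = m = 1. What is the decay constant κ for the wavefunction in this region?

κ = 1.60

Since E < U the TISE in this region is ψ'' = κ²ψ with κ = √(2m(U − E))/ℏ.
κ = √(2 × 1 × 1.28) = 1.600.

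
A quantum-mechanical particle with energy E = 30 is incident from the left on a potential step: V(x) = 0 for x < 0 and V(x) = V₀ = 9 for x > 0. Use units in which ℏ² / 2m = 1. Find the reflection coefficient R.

On each side the TISE gives plane waves with k = √(2m(E − V))/ℏ: k₁ = √(2·½·30) = 5.477, k₂ = √(2·½·21) = 4.583.
Matching ψ and ψ′ at x = 0 gives r = (k₁ − k₂)/(k₁ + k₂), so R = r² = 0.007909 and T = 1 − R = 0.9921.

R = 0.00791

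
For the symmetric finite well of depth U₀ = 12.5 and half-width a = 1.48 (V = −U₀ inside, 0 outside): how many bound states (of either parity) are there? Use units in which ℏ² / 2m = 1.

N = 4

The dimensionless depth is z₀ = a√(2mU₀)/ℏ = 1.48 × √(12.50) = 5.233.
The even/odd transcendental equations gain one root per π/2 in z₀, giving N = 1 + ⌊2z₀/π⌋ = 1 + ⌊3.331⌋ = 4.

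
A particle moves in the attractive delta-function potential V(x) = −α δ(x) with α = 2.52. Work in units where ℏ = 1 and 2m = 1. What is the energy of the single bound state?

The bound state is ψ(x) = √κ e^{−κ|x|}. The derivative jump ψ'(0⁺) − ψ'(0⁻) = −(2mα/ℏ²)ψ(0) fixes κ = mα/ℏ² = 1.260.
Then E = −ℏ²κ²/(2m) = −mα²/(2ℏ²) = -1.588.

E = -1.59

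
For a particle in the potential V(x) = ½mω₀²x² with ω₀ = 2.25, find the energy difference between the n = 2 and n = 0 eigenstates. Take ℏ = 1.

ΔE = 4.50

E_n = ℏω₀(n + ½), so ΔE = (2 − 0) ℏω₀ = 2 × 2.25 = 4.500.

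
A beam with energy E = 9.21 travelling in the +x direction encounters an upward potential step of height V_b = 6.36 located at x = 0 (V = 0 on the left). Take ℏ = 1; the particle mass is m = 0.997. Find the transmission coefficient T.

T = 0.919

The wavenumbers are k₁ = √(2mE)/ℏ = 4.285 on the left and k₂ = √(2m(E − V_b))/ℏ = 2.384 on the right.
Continuity of ψ and ψ′ at the step yields the reflection amplitude r = (k₁ − k₂)/(k₁ + k₂) = 0.2851; thus R = |r|² = 0.08129, T = 0.9187.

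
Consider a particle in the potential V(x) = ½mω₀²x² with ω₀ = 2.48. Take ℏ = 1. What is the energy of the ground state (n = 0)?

E = 1.24

The oscillator eigenvalues are E_n = ℏω₀(n + ½), so E_0 = 2.48 × 0.5 = 1.240.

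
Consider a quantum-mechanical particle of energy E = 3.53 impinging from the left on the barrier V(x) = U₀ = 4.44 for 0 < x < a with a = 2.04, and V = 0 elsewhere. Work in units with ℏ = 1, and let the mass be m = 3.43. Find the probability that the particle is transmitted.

T = 0.0000975

Since E < U₀ the interior solution is evanescent with decay constant κ = √(2m(U₀ − E))/ℏ = 2.499.
κa = 5.097, sinh(κa) = 81.76.
Matching ψ, ψ′ at both faces gives T = [1 + U₀² sinh²(κa) / (4E(U₀ − E))]⁻¹ = 1/10260 = 0.0000975.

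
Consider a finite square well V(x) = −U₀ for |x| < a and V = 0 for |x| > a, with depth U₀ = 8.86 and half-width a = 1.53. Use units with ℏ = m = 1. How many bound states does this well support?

N = 5

Define the well-strength parameter z₀ = (a/ℏ)√(2mU₀) = 1.53 × √(2·1·8.86) = 6.441.
A new bound state (alternating even/odd) appears each time z₀ passes a multiple of π/2, so N = ⌊2z₀/π⌋ + 1 = ⌊4.100⌋ + 1 = 5.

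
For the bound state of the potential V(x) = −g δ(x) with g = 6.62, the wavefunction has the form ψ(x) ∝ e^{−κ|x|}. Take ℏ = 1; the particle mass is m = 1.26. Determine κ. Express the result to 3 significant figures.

Integrating the TISE across x = 0 gives the cusp condition ψ'(0⁺) − ψ'(0⁻) = −(2mg/ℏ²)ψ(0).
With ψ ∝ e^{−κ|x|} this yields −2κ = −2mg/ℏ², so κ = mg/ℏ² = 8.341.

κ = 8.34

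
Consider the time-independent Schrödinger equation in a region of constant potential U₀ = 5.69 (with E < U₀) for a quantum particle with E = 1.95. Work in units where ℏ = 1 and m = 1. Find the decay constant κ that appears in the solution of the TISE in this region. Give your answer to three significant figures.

κ = 2.73

Since E < U₀ the TISE in this region is ψ'' = κ²ψ with κ = √(2m(U₀ − E))/ℏ.
κ = √(2 × 1 × 3.74) = 2.735.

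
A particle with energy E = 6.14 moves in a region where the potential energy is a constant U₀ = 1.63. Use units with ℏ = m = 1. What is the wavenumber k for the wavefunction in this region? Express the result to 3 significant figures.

With E > U₀ the solution is oscillatory, ψ ∝ e^{±ikx} with k = √(2m(E − U₀))/ℏ.
k = √(2 × 1 × 4.51) = 3.003.

k = 3.00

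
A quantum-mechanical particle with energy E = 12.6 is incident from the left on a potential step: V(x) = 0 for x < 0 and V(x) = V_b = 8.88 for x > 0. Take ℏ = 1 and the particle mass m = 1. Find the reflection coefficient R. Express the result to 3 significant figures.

The wavenumbers are k₁ = √(2mE)/ℏ = 5.020 on the left and k₂ = √(2m(E − V_b))/ℏ = 2.728 on the right.
Matching ψ and ψ′ at x = 0 gives r = (k₁ − k₂)/(k₁ + k₂), so R = r² = 0.08754 and T = 1 − R = 0.9125.

R = 0.0875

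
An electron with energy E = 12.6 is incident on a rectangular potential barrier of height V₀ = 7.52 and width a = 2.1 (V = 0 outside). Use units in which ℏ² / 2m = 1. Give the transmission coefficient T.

T = 0.819

Above the barrier the interior wavenumber is k₂ = √(2m(E − V₀))/ℏ = 2.254, giving phase k₂a = 4.733.
Matching at both interfaces gives T⁻¹ = 1 + V₀² sin²(k₂a) / [4E(E − V₀)] = 1.221, hence T = 0.819.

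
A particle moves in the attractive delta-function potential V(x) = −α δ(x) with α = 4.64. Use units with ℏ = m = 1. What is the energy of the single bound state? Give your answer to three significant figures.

E = -10.8

For x ≠ 0 the bound state is ψ ∝ e^{−κ|x|}; integrating the TISE across the delta gives the cusp condition 2κ = 2mα/ℏ², so κ = 4.640.
Then E = −ℏ²κ²/(2m) = −mα²/(2ℏ²) = -10.76.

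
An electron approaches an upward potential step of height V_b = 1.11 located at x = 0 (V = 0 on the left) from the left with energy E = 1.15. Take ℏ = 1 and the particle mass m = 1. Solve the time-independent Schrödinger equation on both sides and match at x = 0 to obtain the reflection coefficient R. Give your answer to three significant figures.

On each side the TISE gives plane waves with k = √(2m(E − V))/ℏ: k₁ = √(2·1·1.15) = 1.517, k₂ = √(2·1·0.04) = 0.2828.
Continuity of ψ and ψ′ at the step yields the reflection amplitude r = (k₁ − k₂)/(k₁ + k₂) = 0.6856; thus R = |r|² = 0.4701, T = 0.5299.

R = 0.470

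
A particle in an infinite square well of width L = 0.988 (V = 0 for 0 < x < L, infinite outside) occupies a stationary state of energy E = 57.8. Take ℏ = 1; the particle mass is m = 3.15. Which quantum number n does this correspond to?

From E_n = n²π²ℏ²/(2mL²) invert to n = √(2mL²E)/(πℏ).
n = (0.988/π) × √(2 × 3.15 × 57.8) = 6.001 → n = 6.

n = 6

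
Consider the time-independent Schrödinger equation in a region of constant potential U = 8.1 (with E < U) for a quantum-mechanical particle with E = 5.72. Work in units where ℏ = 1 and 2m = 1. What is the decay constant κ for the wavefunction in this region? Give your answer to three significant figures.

Since E < U the TISE in this region is ψ'' = κ²ψ with κ = √(2m(U − E))/ℏ.
κ = √(2 × 0.5 × 2.38) = 1.543.

κ = 1.54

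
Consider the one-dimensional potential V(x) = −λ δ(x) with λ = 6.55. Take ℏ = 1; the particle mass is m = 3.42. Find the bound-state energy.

The bound state is ψ(x) = √κ e^{−κ|x|}. The derivative jump ψ'(0⁺) − ψ'(0⁻) = −(2mλ/ℏ²)ψ(0) fixes κ = mλ/ℏ² = 22.40.
Then E = −ℏ²κ²/(2m) = −mλ²/(2ℏ²) = -73.36.

E = -73.4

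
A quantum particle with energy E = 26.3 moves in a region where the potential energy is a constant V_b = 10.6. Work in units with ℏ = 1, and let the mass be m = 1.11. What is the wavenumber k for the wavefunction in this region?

With E > V_b the solution is oscillatory, ψ ∝ e^{±ikx} with k = √(2m(E − V_b))/ℏ.
k = √(2 × 1.11 × 15.7) = 5.904.

k = 5.90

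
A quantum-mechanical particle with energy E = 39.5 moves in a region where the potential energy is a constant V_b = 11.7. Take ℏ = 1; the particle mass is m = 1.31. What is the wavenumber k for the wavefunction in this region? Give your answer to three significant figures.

k = 8.53

With E > V_b the solution is oscillatory, ψ ∝ e^{±ikx} with k = √(2m(E − V_b))/ℏ.
k = √(2 × 1.31 × 27.8) = 8.534.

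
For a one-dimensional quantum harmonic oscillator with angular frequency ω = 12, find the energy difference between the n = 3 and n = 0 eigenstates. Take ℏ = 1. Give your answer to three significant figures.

ΔE = 36.0

E_n = ℏω(n + ½), so ΔE = (3 − 0) ℏω = 3 × 12 = 36.00.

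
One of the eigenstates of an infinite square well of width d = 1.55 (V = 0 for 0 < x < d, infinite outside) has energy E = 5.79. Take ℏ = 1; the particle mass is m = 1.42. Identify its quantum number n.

From E_n = n²π²ℏ²/(2md²) invert to n = √(2md²E)/(πℏ).
n = (1.55/π) × √(2 × 1.42 × 5.79) = 2.001 → n = 2.

n = 2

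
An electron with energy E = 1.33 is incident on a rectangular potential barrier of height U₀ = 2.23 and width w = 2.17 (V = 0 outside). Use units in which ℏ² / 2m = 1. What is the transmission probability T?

T = 0.0609

Since E < U₀ the interior solution is evanescent with decay constant κ = √(2m(U₀ − E))/ℏ = 0.9487.
κw = 2.059, sinh(κw) = 3.854.
Matching ψ, ψ′ at both faces gives T = [1 + U₀² sinh²(κw) / (4E(U₀ − E))]⁻¹ = 1/16.43 = 0.0609.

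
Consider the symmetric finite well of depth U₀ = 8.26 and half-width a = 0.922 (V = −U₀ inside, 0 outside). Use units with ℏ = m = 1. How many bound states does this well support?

The dimensionless depth is z₀ = a√(2mU₀)/ℏ = 0.922 × √(16.52) = 3.747.
A new bound state (alternating even/odd) appears each time z₀ passes a multiple of π/2, so N = ⌊2z₀/π⌋ + 1 = ⌊2.386⌋ + 1 = 3.

N = 3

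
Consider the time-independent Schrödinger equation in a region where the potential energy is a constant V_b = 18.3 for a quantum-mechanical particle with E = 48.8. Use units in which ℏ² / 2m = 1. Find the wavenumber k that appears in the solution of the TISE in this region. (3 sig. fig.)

With E > V_b the solution is oscillatory, ψ ∝ e^{±ikx} with k = √(2m(E − V_b))/ℏ.
k = √(2 × 0.5 × 30.5) = 5.523.

k = 5.52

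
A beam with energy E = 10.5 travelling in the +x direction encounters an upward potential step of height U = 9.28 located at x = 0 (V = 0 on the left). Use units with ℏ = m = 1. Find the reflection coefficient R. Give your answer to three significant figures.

R = 0.242

On each side the TISE gives plane waves with k = √(2m(E − V))/ℏ: k₁ = √(2·1·10.5) = 4.583, k₂ = √(2·1·1.22) = 1.562.
Matching ψ and ψ′ at x = 0 gives r = (k₁ − k₂)/(k₁ + k₂), so R = r² = 0.2416 and T = 1 − R = 0.7584.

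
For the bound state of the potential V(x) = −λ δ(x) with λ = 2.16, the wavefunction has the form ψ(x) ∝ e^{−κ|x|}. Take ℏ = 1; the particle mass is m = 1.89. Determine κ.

Integrating the TISE across x = 0 gives the cusp condition ψ'(0⁺) − ψ'(0⁻) = −(2mλ/ℏ²)ψ(0).
With ψ ∝ e^{−κ|x|} this yields −2κ = −2mλ/ℏ², so κ = mλ/ℏ² = 4.082.

κ = 4.08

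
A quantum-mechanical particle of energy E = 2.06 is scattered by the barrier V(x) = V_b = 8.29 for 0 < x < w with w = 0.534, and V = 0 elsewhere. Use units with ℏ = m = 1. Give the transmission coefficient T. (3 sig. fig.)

T = 0.0673

Since E < V_b the interior solution is evanescent with decay constant κ = √(2m(V_b − E))/ℏ = 3.530.
κw = 1.885, sinh(κw) = 3.217.
Matching ψ, ψ′ at both faces gives T = [1 + V_b² sinh²(κw) / (4E(V_b − E))]⁻¹ = 1/14.86 = 0.0673.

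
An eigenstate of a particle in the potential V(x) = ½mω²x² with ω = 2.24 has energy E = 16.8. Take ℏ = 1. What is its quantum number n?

n = 7

Invert E_n = (n + ½)ℏω: n = E/ℏω − ½ = 7.000, so n = 7.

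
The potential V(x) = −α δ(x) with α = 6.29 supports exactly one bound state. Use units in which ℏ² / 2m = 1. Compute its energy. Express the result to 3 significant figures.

For x ≠ 0 the bound state is ψ ∝ e^{−κ|x|}; integrating the TISE across the delta gives the cusp condition 2κ = 2mα/ℏ², so κ = 3.145.
Then E = −ℏ²κ²/(2m) = −mα²/(2ℏ²) = -9.891.

E = -9.89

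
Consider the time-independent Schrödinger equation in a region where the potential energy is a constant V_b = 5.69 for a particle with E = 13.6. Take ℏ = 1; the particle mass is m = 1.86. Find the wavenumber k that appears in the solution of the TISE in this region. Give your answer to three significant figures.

k = 5.42

With E > V_b the solution is oscillatory, ψ ∝ e^{±ikx} with k = √(2m(E − V_b))/ℏ.
k = √(2 × 1.86 × 7.91) = 5.424.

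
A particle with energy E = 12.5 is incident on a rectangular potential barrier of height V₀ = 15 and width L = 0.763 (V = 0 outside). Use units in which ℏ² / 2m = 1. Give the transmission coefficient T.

E < V₀: inside the barrier ψ ∝ e^{±κx} with κ = √(2m(V₀ − E))/ℏ = 1.581.
κL = 1.206, sinh(κL) = 1.521.
The exact tunnelling result is T⁻¹ = 1 + V₀² sinh²(κL) / [4E(V₀ − E)] = 5.165, so T = 0.194.

T = 0.194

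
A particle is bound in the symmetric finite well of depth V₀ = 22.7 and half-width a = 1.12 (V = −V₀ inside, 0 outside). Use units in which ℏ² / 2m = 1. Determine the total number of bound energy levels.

Define the well-strength parameter z₀ = (a/ℏ)√(2mV₀) = 1.12 × √(2·0.5·22.7) = 5.336.
The even/odd transcendental equations gain one root per π/2 in z₀, giving N = 1 + ⌊2z₀/π⌋ = 1 + ⌊3.397⌋ = 4.

N = 4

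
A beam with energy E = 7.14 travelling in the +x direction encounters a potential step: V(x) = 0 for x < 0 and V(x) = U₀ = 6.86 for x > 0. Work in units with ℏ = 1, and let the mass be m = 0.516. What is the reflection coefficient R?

R = 0.448

On each side the TISE gives plane waves with k = √(2m(E − V))/ℏ: k₁ = √(2·0.516·7.14) = 2.714, k₂ = √(2·0.516·0.28) = 0.5375.
Continuity of ψ and ψ′ at the step yields the reflection amplitude r = (k₁ − k₂)/(k₁ + k₂) = 0.6694; thus R = |r|² = 0.4481, T = 0.5519.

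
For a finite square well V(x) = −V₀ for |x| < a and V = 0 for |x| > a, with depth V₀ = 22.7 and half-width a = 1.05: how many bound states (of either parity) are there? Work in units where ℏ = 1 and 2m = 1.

The dimensionless depth is z₀ = a√(2mV₀)/ℏ = 1.05 × √(22.70) = 5.003.
A new bound state (alternating even/odd) appears each time z₀ passes a multiple of π/2, so N = ⌊2z₀/π⌋ + 1 = ⌊3.185⌋ + 1 = 4.

N = 4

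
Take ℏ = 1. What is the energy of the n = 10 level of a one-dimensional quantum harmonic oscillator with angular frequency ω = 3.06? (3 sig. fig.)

E = 32.1

The oscillator eigenvalues are E_n = ℏω(n + ½), so E_10 = 3.06 × 10.5 = 32.13.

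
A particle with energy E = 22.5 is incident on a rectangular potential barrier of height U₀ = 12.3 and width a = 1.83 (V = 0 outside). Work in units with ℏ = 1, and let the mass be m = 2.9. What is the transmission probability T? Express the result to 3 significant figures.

T = 0.859

E > U₀: inside the barrier k₂ = √(2m(E − U₀))/ℏ = 7.692, k₂a = 14.08.
T = [1 + U₀² sin²(k₂a) / (4E(E − U₀))]⁻¹ = 1/1.164 = 0.859.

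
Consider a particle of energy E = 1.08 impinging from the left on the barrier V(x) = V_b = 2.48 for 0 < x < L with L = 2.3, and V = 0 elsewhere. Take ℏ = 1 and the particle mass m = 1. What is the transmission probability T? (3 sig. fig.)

Since E < V_b the interior solution is evanescent with decay constant κ = √(2m(V_b − E))/ℏ = 1.673.
κL = 3.849, sinh(κL) = 23.45.
The exact tunnelling result is T⁻¹ = 1 + V_b² sinh²(κL) / [4E(V_b − E)] = 560.4, so T = 0.00178.

T = 0.00178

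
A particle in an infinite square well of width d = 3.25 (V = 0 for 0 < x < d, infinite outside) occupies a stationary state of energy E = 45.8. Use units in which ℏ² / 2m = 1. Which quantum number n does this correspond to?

n = 7

From E_n = n²π²ℏ²/(2md²) invert to n = √(2md²E)/(πℏ).
n = (3.25/π) × √(2 × 0.5 × 45.8) = 7.001 → n = 7.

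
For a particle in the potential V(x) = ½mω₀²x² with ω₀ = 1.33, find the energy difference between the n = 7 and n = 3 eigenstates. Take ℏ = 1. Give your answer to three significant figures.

E_n = ℏω₀(n + ½), so ΔE = (7 − 3) ℏω₀ = 4 × 1.33 = 5.320.

ΔE = 5.32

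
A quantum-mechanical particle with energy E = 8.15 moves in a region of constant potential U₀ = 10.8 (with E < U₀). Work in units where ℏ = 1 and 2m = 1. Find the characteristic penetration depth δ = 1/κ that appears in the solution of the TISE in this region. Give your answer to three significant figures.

δ = 0.614

Since E < U₀ the TISE in this region is ψ'' = κ²ψ with κ = √(2m(U₀ − E))/ℏ.
κ = √(2 × 0.5 × 2.65) = 1.628. The penetration depth is δ = 1/κ = 0.614.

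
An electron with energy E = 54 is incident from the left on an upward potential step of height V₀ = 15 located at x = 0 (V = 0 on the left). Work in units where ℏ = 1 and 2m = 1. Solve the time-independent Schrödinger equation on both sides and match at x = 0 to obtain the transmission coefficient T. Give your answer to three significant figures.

T = 0.993

On each side the TISE gives plane waves with k = √(2m(E − V))/ℏ: k₁ = √(2·½·54) = 7.348, k₂ = √(2·½·39) = 6.245.
Matching ψ and ψ′ at x = 0 gives r = (k₁ − k₂)/(k₁ + k₂), so R = r² = 0.006590 and T = 1 − R = 0.9934.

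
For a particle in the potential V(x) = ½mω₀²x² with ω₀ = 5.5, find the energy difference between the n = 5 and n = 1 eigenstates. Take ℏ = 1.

E_n = ℏω₀(n + ½), so ΔE = (5 − 1) ℏω₀ = 4 × 5.5 = 22.00.

ΔE = 22.0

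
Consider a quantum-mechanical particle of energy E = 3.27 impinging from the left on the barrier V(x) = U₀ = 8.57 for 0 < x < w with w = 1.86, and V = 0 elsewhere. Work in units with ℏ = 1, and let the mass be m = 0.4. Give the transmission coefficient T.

Since E < U₀ the interior solution is evanescent with decay constant κ = √(2m(U₀ − E))/ℏ = 2.059.
κw = 3.830, sinh(κw) = 23.02.
Matching ψ, ψ′ at both faces gives T = [1 + U₀² sinh²(κw) / (4E(U₀ − E))]⁻¹ = 1/562.4 = 0.00178.

T = 0.00178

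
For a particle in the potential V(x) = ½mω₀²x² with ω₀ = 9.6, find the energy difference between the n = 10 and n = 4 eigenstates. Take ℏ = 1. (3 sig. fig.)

ΔE = 57.6

E_n = ℏω₀(n + ½), so ΔE = (10 − 4) ℏω₀ = 6 × 9.6 = 57.60.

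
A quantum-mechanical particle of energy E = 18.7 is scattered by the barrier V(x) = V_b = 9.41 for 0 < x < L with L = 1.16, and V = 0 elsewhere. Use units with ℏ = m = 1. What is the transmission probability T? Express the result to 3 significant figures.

E > V_b: inside the barrier k₂ = √(2m(E − V_b))/ℏ = 4.310, k₂L = 5.000.
T = [1 + V_b² sin²(k₂L) / (4E(E − V_b))]⁻¹ = 1/1.117 = 0.895.

T = 0.895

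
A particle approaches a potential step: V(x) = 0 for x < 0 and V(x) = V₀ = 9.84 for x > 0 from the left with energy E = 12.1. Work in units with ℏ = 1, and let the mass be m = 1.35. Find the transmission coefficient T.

T = 0.843

The wavenumbers are k₁ = √(2mE)/ℏ = 5.716 on the left and k₂ = √(2m(E − V₀))/ℏ = 2.470 on the right.
Continuity of ψ and ψ′ at the step yields the reflection amplitude r = (k₁ − k₂)/(k₁ + k₂) = 0.3965; thus R = |r|² = 0.1572, T = 0.8428.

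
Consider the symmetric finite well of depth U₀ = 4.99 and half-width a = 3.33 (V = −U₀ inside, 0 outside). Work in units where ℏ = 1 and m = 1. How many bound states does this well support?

N = 7

The dimensionless depth is z₀ = a√(2mU₀)/ℏ = 3.33 × √(9.980) = 10.52.
A new bound state (alternating even/odd) appears each time z₀ passes a multiple of π/2, so N = ⌊2z₀/π⌋ + 1 = ⌊6.697⌋ + 1 = 7.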